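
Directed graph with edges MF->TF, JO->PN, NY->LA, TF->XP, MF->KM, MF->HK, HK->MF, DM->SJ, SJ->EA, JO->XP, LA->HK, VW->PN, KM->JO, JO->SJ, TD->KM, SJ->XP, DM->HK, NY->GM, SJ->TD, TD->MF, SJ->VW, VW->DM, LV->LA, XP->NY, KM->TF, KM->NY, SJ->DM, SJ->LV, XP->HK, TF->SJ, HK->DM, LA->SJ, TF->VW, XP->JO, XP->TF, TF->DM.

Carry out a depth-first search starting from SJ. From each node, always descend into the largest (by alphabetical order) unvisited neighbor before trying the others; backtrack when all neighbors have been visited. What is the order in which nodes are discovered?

Visit SJ
SJ → XP
XP → TF
TF → VW
VW → PN
VW → DM
DM → HK
HK → MF
MF → KM
KM → NY
NY → LA
NY → GM
KM → JO
SJ → TD
SJ → LV
SJ → EA

SJ, XP, TF, VW, PN, DM, HK, MF, KM, NY, LA, GM, JO, TD, LV, EA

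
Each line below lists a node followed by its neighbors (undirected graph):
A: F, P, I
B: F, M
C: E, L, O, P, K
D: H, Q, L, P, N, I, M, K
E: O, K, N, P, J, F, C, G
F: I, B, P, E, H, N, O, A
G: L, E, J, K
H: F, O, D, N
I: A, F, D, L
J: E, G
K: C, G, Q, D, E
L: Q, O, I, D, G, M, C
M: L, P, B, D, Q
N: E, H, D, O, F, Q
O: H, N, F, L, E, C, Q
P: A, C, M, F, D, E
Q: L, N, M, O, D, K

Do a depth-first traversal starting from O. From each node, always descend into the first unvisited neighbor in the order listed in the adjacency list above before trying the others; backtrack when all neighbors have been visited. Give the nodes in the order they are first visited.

Visit O
O → H
H → F
F → I
I → A
A → P
P → C
C → E
E → K
K → G
G → L
L → Q
Q → N
N → D
D → M
M → B
G → J

O → H → F → I → A → P → C → E → K → G → L → Q → N → D → M → B → J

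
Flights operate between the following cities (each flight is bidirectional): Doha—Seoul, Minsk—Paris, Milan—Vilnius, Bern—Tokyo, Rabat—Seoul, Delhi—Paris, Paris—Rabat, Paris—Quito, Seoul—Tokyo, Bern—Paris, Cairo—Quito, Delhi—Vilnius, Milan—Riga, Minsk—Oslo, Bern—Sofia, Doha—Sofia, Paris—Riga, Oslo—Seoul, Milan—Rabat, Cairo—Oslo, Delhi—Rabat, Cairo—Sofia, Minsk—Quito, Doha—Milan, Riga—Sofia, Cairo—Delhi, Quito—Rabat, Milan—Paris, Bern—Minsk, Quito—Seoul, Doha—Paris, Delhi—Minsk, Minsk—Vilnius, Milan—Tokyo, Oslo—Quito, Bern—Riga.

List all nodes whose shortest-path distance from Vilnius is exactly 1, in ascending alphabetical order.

Delhi, Milan, Minsk

Level 0: Vilnius
Level 1: Delhi, Milan, Minsk
Level 2: Bern, Cairo, Doha, Oslo, Paris, Quito, Rabat, Riga, Tokyo
Level 3: Seoul, Sofia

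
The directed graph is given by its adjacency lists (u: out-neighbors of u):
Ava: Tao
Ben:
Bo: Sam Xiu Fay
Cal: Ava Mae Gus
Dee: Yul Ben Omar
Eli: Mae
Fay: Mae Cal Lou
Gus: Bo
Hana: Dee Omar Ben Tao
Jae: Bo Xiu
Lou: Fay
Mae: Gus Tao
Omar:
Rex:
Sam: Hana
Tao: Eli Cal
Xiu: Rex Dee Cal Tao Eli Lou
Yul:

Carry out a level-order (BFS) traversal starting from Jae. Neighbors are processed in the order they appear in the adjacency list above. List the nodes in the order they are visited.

Jae, Bo, Xiu, Sam, Fay, Rex, Dee, Cal, Tao, Eli, Lou, Hana, Mae, Yul, Ben, Omar, Ava, Gus

Visit Jae; enqueue Bo, Xiu → queue [Bo, Xiu]
Visit Bo; enqueue Sam, Fay → queue [Xiu, Sam, Fay]
Visit Xiu; enqueue Rex, Dee, Cal, Tao, Eli, Lou → queue [Sam, Fay, Rex, Dee, Cal, Tao, Eli, Lou]
Visit Sam; enqueue Hana → queue [Fay, Rex, Dee, Cal, Tao, Eli, Lou, Hana]
Visit Fay; enqueue Mae → queue [Rex, Dee, Cal, Tao, Eli, Lou, Hana, Mae]
Visit Rex → queue [Dee, Cal, Tao, Eli, Lou, Hana, Mae]
Visit Dee; enqueue Yul, Ben, Omar → queue [Cal, Tao, Eli, Lou, Hana, Mae, Yul, Ben, Omar]
Visit Cal; enqueue Ava, Gus → queue [Tao, Eli, Lou, Hana, Mae, Yul, Ben, Omar, Ava, Gus]
Visit Tao → queue [Eli, Lou, Hana, Mae, Yul, Ben, Omar, Ava, Gus]
Visit Eli → queue [Lou, Hana, Mae, Yul, Ben, Omar, Ava, Gus]
Visit Lou → queue [Hana, Mae, Yul, Ben, Omar, Ava, Gus]
Visit Hana → queue [Mae, Yul, Ben, Omar, Ava, Gus]
Visit Mae → queue [Yul, Ben, Omar, Ava, Gus]
Visit Yul → queue [Ben, Omar, Ava, Gus]
Visit Ben → queue [Omar, Ava, Gus]
Visit Omar → queue [Ava, Gus]
Visit Ava → queue [Gus]
Visit Gus → queue []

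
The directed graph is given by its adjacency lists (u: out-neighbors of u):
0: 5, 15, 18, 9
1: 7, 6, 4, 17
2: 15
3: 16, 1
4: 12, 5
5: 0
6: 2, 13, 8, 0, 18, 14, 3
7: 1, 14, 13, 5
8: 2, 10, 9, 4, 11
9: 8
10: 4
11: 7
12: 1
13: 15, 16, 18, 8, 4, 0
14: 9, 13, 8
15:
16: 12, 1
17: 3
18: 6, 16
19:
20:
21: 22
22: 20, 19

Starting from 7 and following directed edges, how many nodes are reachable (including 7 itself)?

BFS from 7 visits: 7, 1, 14, 13, 5, 6, 4, 17, 9, 8, 15, 16, 18, 0, 2, 3, 12, 10, 11
Reachable nodes: 19 of 23 total.

19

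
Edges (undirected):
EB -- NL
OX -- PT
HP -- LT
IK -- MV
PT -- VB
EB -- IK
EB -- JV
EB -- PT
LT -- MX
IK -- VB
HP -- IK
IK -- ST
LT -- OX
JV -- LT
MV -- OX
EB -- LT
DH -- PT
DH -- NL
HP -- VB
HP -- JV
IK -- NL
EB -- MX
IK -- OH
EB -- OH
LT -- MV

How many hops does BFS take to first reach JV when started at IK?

Level 0: IK
Level 1: EB, HP, MV, NL, OH, ST, VB
Level 2: DH, JV, LT, MX, OX, PT
JV first appears at level 2.

2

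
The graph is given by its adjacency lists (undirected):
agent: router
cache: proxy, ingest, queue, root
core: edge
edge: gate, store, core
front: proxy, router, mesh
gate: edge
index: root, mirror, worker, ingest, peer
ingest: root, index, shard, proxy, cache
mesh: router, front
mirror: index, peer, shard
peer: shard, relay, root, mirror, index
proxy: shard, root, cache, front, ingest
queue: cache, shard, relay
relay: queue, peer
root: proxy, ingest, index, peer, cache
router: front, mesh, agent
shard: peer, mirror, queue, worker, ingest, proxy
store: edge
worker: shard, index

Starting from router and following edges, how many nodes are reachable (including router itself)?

15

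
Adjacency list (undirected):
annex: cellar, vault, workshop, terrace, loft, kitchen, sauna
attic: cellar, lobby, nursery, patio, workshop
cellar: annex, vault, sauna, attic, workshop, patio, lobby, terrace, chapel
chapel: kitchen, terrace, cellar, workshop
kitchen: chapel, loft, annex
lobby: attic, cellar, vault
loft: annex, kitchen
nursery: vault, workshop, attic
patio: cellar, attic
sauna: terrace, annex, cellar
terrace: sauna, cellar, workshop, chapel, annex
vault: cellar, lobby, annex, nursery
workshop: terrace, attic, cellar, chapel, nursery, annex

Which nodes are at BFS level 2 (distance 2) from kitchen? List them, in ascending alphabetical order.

Level 0: kitchen
Level 1: annex, chapel, loft
Level 2: cellar, sauna, terrace, vault, workshop
Level 3: attic, lobby, nursery, patio

cellar, sauna, terrace, vault, workshop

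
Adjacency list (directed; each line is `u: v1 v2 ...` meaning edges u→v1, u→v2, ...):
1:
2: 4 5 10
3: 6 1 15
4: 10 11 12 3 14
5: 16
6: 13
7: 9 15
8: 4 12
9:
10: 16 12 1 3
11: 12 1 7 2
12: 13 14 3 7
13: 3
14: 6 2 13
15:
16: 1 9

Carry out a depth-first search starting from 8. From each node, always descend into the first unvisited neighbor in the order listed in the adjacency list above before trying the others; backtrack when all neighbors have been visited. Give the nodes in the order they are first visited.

8 → 4 → 10 → 16 → 1 → 9 → 12 → 13 → 3 → 6 → 15 → 14 → 2 → 5 → 7 → 11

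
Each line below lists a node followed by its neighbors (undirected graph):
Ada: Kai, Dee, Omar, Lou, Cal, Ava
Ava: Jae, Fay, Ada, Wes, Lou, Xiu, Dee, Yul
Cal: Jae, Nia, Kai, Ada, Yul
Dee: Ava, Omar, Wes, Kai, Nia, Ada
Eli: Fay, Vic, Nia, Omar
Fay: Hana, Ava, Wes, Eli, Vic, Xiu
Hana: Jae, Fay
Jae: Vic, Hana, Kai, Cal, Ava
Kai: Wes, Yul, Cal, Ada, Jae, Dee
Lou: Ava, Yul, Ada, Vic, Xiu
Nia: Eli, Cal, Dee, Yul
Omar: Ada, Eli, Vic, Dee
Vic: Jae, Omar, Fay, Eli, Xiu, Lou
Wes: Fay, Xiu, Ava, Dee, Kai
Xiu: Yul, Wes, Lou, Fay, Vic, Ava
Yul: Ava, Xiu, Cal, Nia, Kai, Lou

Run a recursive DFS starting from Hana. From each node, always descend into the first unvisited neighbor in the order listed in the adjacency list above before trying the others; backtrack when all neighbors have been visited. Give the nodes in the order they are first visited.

Hana, Jae, Vic, Omar, Ada, Kai, Wes, Fay, Ava, Lou, Yul, Xiu, Cal, Nia, Eli, Dee

Visit Hana
Hana → Jae
Jae → Vic
Vic → Omar
Omar → Ada
Ada → Kai
Kai → Wes
Wes → Fay
Fay → Ava
Ava → Lou
Lou → Yul
Yul → Xiu
Yul → Cal
Cal → Nia
Nia → Eli
Nia → Dee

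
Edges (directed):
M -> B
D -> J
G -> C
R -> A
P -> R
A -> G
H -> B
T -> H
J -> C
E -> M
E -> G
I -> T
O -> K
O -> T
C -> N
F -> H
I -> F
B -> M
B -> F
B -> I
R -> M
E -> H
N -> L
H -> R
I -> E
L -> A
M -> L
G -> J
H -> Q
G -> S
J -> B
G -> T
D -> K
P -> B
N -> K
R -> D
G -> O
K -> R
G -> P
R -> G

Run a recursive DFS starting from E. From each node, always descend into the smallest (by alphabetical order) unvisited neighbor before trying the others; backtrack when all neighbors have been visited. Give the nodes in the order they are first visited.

E -> G -> C -> N -> K -> R -> A -> D -> J -> B -> F -> H -> Q -> I -> T -> M -> L -> O -> P -> S

Visit E
E → G
G → C
C → N
N → K
K → R
R → A
R → D
D → J
J → B
B → F
F → H
H → Q
B → I
I → T
B → M
M → L
G → O
G → P
G → S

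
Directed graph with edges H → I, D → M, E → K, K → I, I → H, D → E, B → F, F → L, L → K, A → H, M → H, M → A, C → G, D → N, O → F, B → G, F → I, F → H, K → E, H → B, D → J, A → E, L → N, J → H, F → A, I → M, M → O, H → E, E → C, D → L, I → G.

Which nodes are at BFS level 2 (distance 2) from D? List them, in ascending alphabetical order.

Level 0: D
Level 1: E, J, L, M, N
Level 2: A, C, H, K, O
Level 3: B, F, G, I

A, C, H, K, O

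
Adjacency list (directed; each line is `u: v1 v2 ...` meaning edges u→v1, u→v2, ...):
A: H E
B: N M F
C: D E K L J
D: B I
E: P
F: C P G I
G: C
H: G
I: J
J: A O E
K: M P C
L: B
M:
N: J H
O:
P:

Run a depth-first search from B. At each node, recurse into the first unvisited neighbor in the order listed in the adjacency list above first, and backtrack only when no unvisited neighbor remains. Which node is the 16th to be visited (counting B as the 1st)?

F

Visit B
B → N
N → J
J → A
A → H
H → G
G → C
C → D
D → I
C → E
E → P
C → K
K → M
C → L
J → O
B → F

Visit order: B, N, J, A, H, G, C, D, I, E, P, K, M, L, O, F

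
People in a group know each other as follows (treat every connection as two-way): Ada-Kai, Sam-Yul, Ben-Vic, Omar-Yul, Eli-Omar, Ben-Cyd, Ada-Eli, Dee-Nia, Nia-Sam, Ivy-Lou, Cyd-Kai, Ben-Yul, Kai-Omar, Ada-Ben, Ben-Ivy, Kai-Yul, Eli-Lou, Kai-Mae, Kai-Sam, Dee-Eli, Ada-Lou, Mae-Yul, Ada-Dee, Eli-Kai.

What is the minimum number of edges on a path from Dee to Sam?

2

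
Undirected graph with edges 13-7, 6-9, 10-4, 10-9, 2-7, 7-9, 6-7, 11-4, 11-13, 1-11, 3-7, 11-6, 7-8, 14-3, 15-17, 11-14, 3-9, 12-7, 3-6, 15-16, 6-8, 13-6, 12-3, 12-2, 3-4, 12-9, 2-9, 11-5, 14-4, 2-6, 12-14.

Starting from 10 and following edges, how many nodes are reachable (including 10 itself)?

14

BFS from 10 visits: 10, 9, 4, 12, 7, 6, 3, 2, 14, 11, 13, 8, 5, 1
Reachable nodes: 14 of 17 total.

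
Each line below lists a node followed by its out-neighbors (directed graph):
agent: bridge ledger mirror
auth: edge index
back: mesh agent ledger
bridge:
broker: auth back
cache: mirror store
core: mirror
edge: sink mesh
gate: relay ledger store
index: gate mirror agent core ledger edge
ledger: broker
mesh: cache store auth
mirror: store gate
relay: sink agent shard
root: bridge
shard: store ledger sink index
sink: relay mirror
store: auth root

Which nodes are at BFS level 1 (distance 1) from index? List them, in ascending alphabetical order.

agent, core, edge, gate, ledger, mirror

Level 0: index
Level 1: agent, core, edge, gate, ledger, mirror
Level 2: bridge, broker, mesh, relay, sink, store
Level 3: auth, back, cache, root, shard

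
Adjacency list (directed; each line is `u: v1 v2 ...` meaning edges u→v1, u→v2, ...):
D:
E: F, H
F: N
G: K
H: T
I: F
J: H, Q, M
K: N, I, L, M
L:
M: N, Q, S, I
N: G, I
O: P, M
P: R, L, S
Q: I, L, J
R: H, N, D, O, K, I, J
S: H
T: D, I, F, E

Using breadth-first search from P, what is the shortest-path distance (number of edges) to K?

Level 0: P
Level 1: L, R, S
Level 2: D, H, I, J, K, N, O
Level 3: F, G, M, Q, T
Level 4: E
K first appears at level 2.

2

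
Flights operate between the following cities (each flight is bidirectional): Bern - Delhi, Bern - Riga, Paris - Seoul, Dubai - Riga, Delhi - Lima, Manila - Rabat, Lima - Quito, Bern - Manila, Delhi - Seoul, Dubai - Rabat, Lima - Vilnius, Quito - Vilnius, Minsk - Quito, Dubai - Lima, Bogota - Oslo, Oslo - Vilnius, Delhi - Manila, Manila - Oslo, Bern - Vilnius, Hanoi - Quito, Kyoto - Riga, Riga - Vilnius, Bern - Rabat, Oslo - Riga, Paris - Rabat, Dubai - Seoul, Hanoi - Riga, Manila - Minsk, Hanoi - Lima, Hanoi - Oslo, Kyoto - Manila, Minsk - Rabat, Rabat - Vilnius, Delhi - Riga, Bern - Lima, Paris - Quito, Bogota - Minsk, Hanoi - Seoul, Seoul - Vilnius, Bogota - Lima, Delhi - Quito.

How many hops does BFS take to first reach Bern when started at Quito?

Level 0: Quito
Level 1: Delhi, Hanoi, Lima, Minsk, Paris, Vilnius
Level 2: Bern, Bogota, Dubai, Manila, Oslo, Rabat, Riga, Seoul
Level 3: Kyoto
Bern first appears at level 2.

2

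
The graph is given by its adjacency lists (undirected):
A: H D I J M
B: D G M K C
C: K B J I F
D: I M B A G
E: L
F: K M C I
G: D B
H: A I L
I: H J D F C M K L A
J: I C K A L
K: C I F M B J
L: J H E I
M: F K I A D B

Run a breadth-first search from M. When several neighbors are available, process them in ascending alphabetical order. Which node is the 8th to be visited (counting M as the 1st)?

Visit M; enqueue A, B, D, F, I, K → queue [A, B, D, F, I, K]
Visit A; enqueue H, J → queue [B, D, F, I, K, H, J]
Visit B; enqueue C, G → queue [D, F, I, K, H, J, C, G]
Visit D → queue [F, I, K, H, J, C, G]
Visit F → queue [I, K, H, J, C, G]
Visit I; enqueue L → queue [K, H, J, C, G, L]
Visit K → queue [H, J, C, G, L]
Visit H → queue [J, C, G, L]
Visit J → queue [C, G, L]
Visit C → queue [G, L]
Visit G → queue [L]
Visit L; enqueue E → queue [E]
Visit E → queue []

Visit order: M, A, B, D, F, I, K, H, J, C, G, L, E

H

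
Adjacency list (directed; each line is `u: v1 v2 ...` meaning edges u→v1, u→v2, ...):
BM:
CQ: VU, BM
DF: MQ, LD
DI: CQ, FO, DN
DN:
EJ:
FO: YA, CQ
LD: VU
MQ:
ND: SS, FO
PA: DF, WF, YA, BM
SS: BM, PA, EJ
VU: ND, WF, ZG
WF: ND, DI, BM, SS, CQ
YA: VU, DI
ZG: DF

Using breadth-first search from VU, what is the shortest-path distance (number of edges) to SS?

2

Level 0: VU
Level 1: ND, WF, ZG
Level 2: BM, CQ, DF, DI, FO, SS
Level 3: DN, EJ, LD, MQ, PA, YA
SS first appears at level 2.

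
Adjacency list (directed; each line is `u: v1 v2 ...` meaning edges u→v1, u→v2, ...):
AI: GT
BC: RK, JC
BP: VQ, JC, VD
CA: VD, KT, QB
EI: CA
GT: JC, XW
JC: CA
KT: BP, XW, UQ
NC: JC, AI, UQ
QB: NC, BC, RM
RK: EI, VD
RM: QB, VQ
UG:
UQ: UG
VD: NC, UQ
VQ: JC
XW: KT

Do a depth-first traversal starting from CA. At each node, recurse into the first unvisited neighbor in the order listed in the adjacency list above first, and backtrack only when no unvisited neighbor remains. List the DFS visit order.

CA → VD → NC → JC → AI → GT → XW → KT → BP → VQ → UQ → UG → QB → BC → RK → EI → RM

Visit CA
CA → VD
VD → NC
NC → JC
NC → AI
AI → GT
GT → XW
XW → KT
KT → BP
BP → VQ
KT → UQ
UQ → UG
CA → QB
QB → BC
BC → RK
RK → EI
QB → RM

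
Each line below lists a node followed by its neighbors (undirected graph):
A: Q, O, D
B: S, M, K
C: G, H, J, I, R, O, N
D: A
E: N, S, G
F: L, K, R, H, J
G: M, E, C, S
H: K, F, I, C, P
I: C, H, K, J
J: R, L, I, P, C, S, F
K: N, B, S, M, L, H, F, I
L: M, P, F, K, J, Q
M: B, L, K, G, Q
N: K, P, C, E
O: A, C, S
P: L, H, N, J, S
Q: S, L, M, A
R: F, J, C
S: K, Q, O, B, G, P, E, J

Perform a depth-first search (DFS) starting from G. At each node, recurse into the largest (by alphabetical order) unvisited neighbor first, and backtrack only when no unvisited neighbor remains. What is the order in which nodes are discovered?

G S Q M L P N K I J R F H C O A D B E

Visit G
G → S
S → Q
Q → M
M → L
L → P
P → N
N → K
K → I
I → J
J → R
R → F
F → H
H → C
C → O
O → A
A → D
K → B
N → E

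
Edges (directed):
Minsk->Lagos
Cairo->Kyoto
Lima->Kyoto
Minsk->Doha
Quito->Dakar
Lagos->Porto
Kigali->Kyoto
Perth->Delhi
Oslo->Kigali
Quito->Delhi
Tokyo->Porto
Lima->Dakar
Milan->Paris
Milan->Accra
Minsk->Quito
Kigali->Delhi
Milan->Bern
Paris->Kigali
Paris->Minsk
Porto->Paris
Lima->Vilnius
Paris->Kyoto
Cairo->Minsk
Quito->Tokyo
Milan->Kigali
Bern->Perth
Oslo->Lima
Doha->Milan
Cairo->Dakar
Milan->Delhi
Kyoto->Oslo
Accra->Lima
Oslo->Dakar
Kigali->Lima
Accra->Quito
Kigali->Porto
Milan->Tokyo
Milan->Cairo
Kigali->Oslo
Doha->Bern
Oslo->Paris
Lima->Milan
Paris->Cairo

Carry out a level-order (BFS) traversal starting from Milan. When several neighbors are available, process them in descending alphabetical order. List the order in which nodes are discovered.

Milan, Tokyo, Paris, Kigali, Delhi, Cairo, Bern, Accra, Porto, Minsk, Kyoto, Oslo, Lima, Dakar, Perth, Quito, Lagos, Doha, Vilnius

Visit Milan; enqueue Tokyo, Paris, Kigali, Delhi, Cairo, Bern, Accra → queue [Tokyo, Paris, Kigali, Delhi, Cairo, Bern, Accra]
Visit Tokyo; enqueue Porto → queue [Paris, Kigali, Delhi, Cairo, Bern, Accra, Porto]
Visit Paris; enqueue Minsk, Kyoto → queue [Kigali, Delhi, Cairo, Bern, Accra, Porto, Minsk, Kyoto]
Visit Kigali; enqueue Oslo, Lima → queue [Delhi, Cairo, Bern, Accra, Porto, Minsk, Kyoto, Oslo, Lima]
Visit Delhi → queue [Cairo, Bern, Accra, Porto, Minsk, Kyoto, Oslo, Lima]
Visit Cairo; enqueue Dakar → queue [Bern, Accra, Porto, Minsk, Kyoto, Oslo, Lima, Dakar]
Visit Bern; enqueue Perth → queue [Accra, Porto, Minsk, Kyoto, Oslo, Lima, Dakar, Perth]
Visit Accra; enqueue Quito → queue [Porto, Minsk, Kyoto, Oslo, Lima, Dakar, Perth, Quito]
Visit Porto → queue [Minsk, Kyoto, Oslo, Lima, Dakar, Perth, Quito]
Visit Minsk; enqueue Lagos, Doha → queue [Kyoto, Oslo, Lima, Dakar, Perth, Quito, Lagos, Doha]
Visit Kyoto → queue [Oslo, Lima, Dakar, Perth, Quito, Lagos, Doha]
Visit Oslo → queue [Lima, Dakar, Perth, Quito, Lagos, Doha]
Visit Lima; enqueue Vilnius → queue [Dakar, Perth, Quito, Lagos, Doha, Vilnius]
Visit Dakar → queue [Perth, Quito, Lagos, Doha, Vilnius]
Visit Perth → queue [Quito, Lagos, Doha, Vilnius]
Visit Quito → queue [Lagos, Doha, Vilnius]
Visit Lagos → queue [Doha, Vilnius]
Visit Doha → queue [Vilnius]
Visit Vilnius → queue []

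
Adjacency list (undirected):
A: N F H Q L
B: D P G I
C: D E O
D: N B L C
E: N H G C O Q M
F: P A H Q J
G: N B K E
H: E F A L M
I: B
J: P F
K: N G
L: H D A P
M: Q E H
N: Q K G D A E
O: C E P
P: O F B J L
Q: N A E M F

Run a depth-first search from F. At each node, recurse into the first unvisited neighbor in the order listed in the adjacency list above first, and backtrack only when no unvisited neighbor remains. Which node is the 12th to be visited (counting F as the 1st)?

Visit F
F → P
P → O
O → C
C → D
D → N
N → Q
Q → A
A → H
H → E
E → G
G → B
B → I
G → K
E → M
H → L
P → J

Visit order: F, P, O, C, D, N, Q, A, H, E, G, B, I, K, M, L, J

B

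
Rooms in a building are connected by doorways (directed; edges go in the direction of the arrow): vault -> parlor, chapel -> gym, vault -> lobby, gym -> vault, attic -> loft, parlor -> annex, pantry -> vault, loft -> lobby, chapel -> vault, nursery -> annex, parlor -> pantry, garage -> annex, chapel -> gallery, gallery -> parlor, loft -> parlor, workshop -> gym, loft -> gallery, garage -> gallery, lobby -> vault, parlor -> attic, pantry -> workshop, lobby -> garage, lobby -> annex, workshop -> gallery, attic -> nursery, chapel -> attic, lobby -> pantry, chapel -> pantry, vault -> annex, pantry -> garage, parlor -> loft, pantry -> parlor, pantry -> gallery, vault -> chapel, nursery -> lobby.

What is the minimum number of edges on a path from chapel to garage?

Level 0: chapel
Level 1: attic, gallery, gym, pantry, vault
Level 2: annex, garage, lobby, loft, nursery, parlor, workshop
garage first appears at level 2.

2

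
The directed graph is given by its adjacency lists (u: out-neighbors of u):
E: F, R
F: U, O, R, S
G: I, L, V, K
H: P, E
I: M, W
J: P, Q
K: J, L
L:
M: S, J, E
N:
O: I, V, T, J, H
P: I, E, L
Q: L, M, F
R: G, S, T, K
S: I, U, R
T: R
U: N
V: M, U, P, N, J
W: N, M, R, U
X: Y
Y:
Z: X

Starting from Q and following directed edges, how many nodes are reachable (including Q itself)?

BFS from Q visits: Q, F, L, M, O, R, S, U, E, J, H, I, T, V, G, K, N, P, W
Reachable nodes: 19 of 22 total.

19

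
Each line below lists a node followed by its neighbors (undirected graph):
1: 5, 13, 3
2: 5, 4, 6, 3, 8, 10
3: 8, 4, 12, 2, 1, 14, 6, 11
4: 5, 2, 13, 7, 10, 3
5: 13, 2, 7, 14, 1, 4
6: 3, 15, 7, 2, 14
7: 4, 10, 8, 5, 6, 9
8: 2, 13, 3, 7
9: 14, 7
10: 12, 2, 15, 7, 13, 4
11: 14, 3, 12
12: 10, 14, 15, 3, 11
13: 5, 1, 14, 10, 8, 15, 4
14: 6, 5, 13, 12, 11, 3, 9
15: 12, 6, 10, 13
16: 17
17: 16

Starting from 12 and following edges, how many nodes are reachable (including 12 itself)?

BFS from 12 visits: 12, 10, 14, 15, 3, 11, 2, 7, 13, 4, 6, 5, 9, 8, 1
Reachable nodes: 15 of 17 total.

15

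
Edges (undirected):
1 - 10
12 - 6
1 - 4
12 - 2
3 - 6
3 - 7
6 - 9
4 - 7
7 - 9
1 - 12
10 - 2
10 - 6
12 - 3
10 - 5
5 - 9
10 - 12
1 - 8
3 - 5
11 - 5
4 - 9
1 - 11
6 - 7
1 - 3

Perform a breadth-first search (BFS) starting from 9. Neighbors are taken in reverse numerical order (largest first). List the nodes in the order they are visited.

Visit 9; enqueue 7, 6, 5, 4 → queue [7, 6, 5, 4]
Visit 7; enqueue 3 → queue [6, 5, 4, 3]
Visit 6; enqueue 12, 10 → queue [5, 4, 3, 12, 10]
Visit 5; enqueue 11 → queue [4, 3, 12, 10, 11]
Visit 4; enqueue 1 → queue [3, 12, 10, 11, 1]
Visit 3 → queue [12, 10, 11, 1]
Visit 12; enqueue 2 → queue [10, 11, 1, 2]
Visit 10 → queue [11, 1, 2]
Visit 11 → queue [1, 2]
Visit 1; enqueue 8 → queue [2, 8]
Visit 2 → queue [8]
Visit 8 → queue []

9, 7, 6, 5, 4, 3, 12, 10, 11, 1, 2, 8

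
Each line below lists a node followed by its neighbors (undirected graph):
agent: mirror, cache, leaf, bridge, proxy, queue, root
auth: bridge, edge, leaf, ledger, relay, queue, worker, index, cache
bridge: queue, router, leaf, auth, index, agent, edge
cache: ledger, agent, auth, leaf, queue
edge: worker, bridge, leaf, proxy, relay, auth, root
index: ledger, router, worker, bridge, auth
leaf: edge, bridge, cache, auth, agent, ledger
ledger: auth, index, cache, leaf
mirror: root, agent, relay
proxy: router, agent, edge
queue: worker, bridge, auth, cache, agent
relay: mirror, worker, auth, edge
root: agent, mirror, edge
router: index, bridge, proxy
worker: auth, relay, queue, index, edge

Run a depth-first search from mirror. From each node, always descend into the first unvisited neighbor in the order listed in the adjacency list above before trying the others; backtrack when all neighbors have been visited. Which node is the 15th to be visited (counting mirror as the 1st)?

index

Visit mirror
mirror → root
root → agent
agent → cache
cache → ledger
ledger → auth
auth → bridge
bridge → queue
queue → worker
worker → relay
relay → edge
edge → leaf
edge → proxy
proxy → router
router → index

Visit order: mirror, root, agent, cache, ledger, auth, bridge, queue, worker, relay, edge, leaf, proxy, router, index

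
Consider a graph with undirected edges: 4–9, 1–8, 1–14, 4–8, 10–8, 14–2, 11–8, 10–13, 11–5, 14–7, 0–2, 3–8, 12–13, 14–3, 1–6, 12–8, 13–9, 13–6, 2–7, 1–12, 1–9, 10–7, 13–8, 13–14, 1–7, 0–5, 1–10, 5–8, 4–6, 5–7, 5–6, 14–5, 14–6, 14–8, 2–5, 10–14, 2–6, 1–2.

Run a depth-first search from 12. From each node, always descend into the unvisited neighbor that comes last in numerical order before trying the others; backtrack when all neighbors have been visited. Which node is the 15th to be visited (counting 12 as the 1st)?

Visit 12
12 → 13
13 → 14
14 → 10
10 → 8
8 → 11
11 → 5
5 → 7
7 → 2
2 → 6
6 → 4
4 → 9
9 → 1
2 → 0
8 → 3

Visit order: 12, 13, 14, 10, 8, 11, 5, 7, 2, 6, 4, 9, 1, 0, 3

3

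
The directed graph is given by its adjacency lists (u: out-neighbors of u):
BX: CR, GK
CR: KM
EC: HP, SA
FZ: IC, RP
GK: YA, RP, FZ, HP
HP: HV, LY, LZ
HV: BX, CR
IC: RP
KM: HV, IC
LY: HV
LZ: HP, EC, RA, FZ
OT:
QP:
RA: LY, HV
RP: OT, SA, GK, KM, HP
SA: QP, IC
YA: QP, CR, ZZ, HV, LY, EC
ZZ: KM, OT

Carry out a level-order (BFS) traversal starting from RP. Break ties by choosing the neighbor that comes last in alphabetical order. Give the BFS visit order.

Visit RP; enqueue SA, OT, KM, HP, GK → queue [SA, OT, KM, HP, GK]
Visit SA; enqueue QP, IC → queue [OT, KM, HP, GK, QP, IC]
Visit OT → queue [KM, HP, GK, QP, IC]
Visit KM; enqueue HV → queue [HP, GK, QP, IC, HV]
Visit HP; enqueue LZ, LY → queue [GK, QP, IC, HV, LZ, LY]
Visit GK; enqueue YA, FZ → queue [QP, IC, HV, LZ, LY, YA, FZ]
Visit QP → queue [IC, HV, LZ, LY, YA, FZ]
Visit IC → queue [HV, LZ, LY, YA, FZ]
Visit HV; enqueue CR, BX → queue [LZ, LY, YA, FZ, CR, BX]
Visit LZ; enqueue RA, EC → queue [LY, YA, FZ, CR, BX, RA, EC]
Visit LY → queue [YA, FZ, CR, BX, RA, EC]
Visit YA; enqueue ZZ → queue [FZ, CR, BX, RA, EC, ZZ]
Visit FZ → queue [CR, BX, RA, EC, ZZ]
Visit CR → queue [BX, RA, EC, ZZ]
Visit BX → queue [RA, EC, ZZ]
Visit RA → queue [EC, ZZ]
Visit EC → queue [ZZ]
Visit ZZ → queue []

RP -> SA -> OT -> KM -> HP -> GK -> QP -> IC -> HV -> LZ -> LY -> YA -> FZ -> CR -> BX -> RA -> EC -> ZZ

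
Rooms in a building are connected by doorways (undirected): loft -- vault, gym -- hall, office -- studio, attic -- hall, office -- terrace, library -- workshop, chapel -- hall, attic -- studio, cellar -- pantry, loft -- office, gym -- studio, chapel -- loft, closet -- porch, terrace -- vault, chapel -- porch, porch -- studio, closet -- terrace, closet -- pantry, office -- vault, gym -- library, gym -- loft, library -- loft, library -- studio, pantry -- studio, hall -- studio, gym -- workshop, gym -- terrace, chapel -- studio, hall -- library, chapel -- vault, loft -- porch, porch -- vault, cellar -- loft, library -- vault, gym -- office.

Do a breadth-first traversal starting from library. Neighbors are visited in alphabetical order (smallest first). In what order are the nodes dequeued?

library, gym, hall, loft, studio, vault, workshop, office, terrace, attic, chapel, cellar, porch, pantry, closet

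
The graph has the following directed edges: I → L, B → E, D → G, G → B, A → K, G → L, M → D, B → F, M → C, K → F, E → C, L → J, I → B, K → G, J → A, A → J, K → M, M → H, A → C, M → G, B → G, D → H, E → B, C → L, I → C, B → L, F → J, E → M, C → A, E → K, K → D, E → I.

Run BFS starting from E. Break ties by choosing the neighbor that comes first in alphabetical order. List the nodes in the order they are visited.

Visit E; enqueue B, C, I, K, M → queue [B, C, I, K, M]
Visit B; enqueue F, G, L → queue [C, I, K, M, F, G, L]
Visit C; enqueue A → queue [I, K, M, F, G, L, A]
Visit I → queue [K, M, F, G, L, A]
Visit K; enqueue D → queue [M, F, G, L, A, D]
Visit M; enqueue H → queue [F, G, L, A, D, H]
Visit F; enqueue J → queue [G, L, A, D, H, J]
Visit G → queue [L, A, D, H, J]
Visit L → queue [A, D, H, J]
Visit A → queue [D, H, J]
Visit D → queue [H, J]
Visit H → queue [J]
Visit J → queue []

E, B, C, I, K, M, F, G, L, A, D, H, J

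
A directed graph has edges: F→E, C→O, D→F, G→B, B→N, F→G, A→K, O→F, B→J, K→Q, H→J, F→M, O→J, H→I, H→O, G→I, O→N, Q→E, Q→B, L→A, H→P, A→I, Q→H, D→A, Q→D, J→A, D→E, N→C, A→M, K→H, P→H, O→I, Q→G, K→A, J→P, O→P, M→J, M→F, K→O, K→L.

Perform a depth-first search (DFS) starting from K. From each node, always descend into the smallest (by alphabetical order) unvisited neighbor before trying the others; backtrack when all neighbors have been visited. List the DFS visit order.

Visit K
K → A
A → I
A → M
M → F
F → E
F → G
G → B
B → J
J → P
P → H
H → O
O → N
N → C
K → L
K → Q
Q → D

K, A, I, M, F, E, G, B, J, P, H, O, N, C, L, Q, D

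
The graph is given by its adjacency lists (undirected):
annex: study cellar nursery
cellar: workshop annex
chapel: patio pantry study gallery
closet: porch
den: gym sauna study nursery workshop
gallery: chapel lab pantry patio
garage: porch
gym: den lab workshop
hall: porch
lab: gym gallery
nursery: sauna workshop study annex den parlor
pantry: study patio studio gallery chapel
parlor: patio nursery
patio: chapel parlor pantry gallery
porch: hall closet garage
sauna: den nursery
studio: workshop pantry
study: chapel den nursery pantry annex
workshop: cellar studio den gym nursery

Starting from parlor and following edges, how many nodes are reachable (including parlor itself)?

15

BFS from parlor visits: parlor, nursery, patio, annex, den, sauna, study, workshop, chapel, gallery, pantry, cellar, gym, studio, lab
Reachable nodes: 15 of 19 total.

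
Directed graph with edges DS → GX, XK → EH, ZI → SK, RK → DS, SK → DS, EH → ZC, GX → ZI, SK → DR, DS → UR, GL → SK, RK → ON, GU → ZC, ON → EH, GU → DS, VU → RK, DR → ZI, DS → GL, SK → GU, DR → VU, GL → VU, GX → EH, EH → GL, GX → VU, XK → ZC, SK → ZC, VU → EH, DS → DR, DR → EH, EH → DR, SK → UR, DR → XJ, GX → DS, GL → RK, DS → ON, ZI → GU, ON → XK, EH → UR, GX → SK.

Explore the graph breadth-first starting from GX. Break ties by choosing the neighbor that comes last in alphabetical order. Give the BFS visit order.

Visit GX; enqueue ZI, VU, SK, EH, DS → queue [ZI, VU, SK, EH, DS]
Visit ZI; enqueue GU → queue [VU, SK, EH, DS, GU]
Visit VU; enqueue RK → queue [SK, EH, DS, GU, RK]
Visit SK; enqueue ZC, UR, DR → queue [EH, DS, GU, RK, ZC, UR, DR]
Visit EH; enqueue GL → queue [DS, GU, RK, ZC, UR, DR, GL]
Visit DS; enqueue ON → queue [GU, RK, ZC, UR, DR, GL, ON]
Visit GU → queue [RK, ZC, UR, DR, GL, ON]
Visit RK → queue [ZC, UR, DR, GL, ON]
Visit ZC → queue [UR, DR, GL, ON]
Visit UR → queue [DR, GL, ON]
Visit DR; enqueue XJ → queue [GL, ON, XJ]
Visit GL → queue [ON, XJ]
Visit ON; enqueue XK → queue [XJ, XK]
Visit XJ → queue [XK]
Visit XK → queue []

GX ZI VU SK EH DS GU RK ZC UR DR GL ON XJ XK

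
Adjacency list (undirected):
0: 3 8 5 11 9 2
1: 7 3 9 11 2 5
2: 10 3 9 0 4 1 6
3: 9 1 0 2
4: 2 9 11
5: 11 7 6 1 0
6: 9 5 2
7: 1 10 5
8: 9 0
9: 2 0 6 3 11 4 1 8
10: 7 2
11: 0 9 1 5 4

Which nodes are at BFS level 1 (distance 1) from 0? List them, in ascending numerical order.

Level 0: 0
Level 1: 2, 3, 5, 8, 9, 11
Level 2: 1, 4, 6, 7, 10

2, 3, 5, 8, 9, 11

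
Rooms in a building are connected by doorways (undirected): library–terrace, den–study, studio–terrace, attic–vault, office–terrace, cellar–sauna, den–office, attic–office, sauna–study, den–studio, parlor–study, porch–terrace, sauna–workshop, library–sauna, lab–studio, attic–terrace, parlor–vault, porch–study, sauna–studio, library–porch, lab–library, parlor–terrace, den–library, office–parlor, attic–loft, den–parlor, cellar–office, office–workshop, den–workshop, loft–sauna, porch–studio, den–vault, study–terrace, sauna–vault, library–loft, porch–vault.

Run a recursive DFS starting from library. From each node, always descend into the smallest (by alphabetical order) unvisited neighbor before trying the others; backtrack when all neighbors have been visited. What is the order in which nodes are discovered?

library den office attic loft sauna cellar studio lab porch study parlor terrace vault workshop

Visit library
library → den
den → office
office → attic
attic → loft
loft → sauna
sauna → cellar
sauna → studio
studio → lab
studio → porch
porch → study
study → parlor
parlor → terrace
parlor → vault
sauna → workshop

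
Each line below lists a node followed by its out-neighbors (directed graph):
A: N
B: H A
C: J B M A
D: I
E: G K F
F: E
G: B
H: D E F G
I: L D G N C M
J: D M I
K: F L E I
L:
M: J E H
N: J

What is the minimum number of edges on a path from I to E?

2

Level 0: I
Level 1: C, D, G, L, M, N
Level 2: A, B, E, H, J
Level 3: F, K
E first appears at level 2.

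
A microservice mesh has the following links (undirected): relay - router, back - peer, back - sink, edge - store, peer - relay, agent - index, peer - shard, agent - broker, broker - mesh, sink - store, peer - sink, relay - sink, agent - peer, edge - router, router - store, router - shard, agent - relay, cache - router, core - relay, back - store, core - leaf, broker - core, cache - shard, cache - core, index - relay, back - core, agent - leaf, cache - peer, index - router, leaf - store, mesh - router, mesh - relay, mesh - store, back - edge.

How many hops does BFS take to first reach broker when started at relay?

Level 0: relay
Level 1: agent, core, index, mesh, peer, router, sink
Level 2: back, broker, cache, edge, leaf, shard, store
broker first appears at level 2.

2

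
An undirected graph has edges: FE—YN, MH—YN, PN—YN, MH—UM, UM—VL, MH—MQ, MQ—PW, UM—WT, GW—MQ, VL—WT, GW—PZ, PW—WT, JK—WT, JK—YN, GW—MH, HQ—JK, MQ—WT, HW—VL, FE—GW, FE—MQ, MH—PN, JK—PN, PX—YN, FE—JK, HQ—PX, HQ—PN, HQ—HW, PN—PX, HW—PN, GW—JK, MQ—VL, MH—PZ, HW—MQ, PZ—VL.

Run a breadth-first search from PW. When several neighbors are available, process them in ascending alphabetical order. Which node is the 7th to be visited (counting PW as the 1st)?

Visit PW; enqueue MQ, WT → queue [MQ, WT]
Visit MQ; enqueue FE, GW, HW, MH, VL → queue [WT, FE, GW, HW, MH, VL]
Visit WT; enqueue JK, UM → queue [FE, GW, HW, MH, VL, JK, UM]
Visit FE; enqueue YN → queue [GW, HW, MH, VL, JK, UM, YN]
Visit GW; enqueue PZ → queue [HW, MH, VL, JK, UM, YN, PZ]
Visit HW; enqueue HQ, PN → queue [MH, VL, JK, UM, YN, PZ, HQ, PN]
Visit MH → queue [VL, JK, UM, YN, PZ, HQ, PN]
Visit VL → queue [JK, UM, YN, PZ, HQ, PN]
Visit JK → queue [UM, YN, PZ, HQ, PN]
Visit UM → queue [YN, PZ, HQ, PN]
Visit YN; enqueue PX → queue [PZ, HQ, PN, PX]
Visit PZ → queue [HQ, PN, PX]
Visit HQ → queue [PN, PX]
Visit PN → queue [PX]
Visit PX → queue []

Visit order: PW, MQ, WT, FE, GW, HW, MH, VL, JK, UM, YN, PZ, HQ, PN, PX

MH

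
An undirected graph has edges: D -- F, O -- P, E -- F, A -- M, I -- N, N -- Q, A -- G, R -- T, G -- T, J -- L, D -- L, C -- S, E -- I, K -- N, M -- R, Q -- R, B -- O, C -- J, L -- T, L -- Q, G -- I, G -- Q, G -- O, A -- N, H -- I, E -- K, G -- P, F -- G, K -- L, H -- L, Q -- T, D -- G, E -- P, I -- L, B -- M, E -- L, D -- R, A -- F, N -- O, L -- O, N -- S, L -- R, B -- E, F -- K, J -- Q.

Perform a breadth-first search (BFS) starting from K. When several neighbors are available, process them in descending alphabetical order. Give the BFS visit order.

Visit K; enqueue N, L, F, E → queue [N, L, F, E]
Visit N; enqueue S, Q, O, I, A → queue [L, F, E, S, Q, O, I, A]
Visit L; enqueue T, R, J, H, D → queue [F, E, S, Q, O, I, A, T, R, J, H, D]
Visit F; enqueue G → queue [E, S, Q, O, I, A, T, R, J, H, D, G]
Visit E; enqueue P, B → queue [S, Q, O, I, A, T, R, J, H, D, G, P, B]
Visit S; enqueue C → queue [Q, O, I, A, T, R, J, H, D, G, P, B, C]
Visit Q → queue [O, I, A, T, R, J, H, D, G, P, B, C]
Visit O → queue [I, A, T, R, J, H, D, G, P, B, C]
Visit I → queue [A, T, R, J, H, D, G, P, B, C]
Visit A; enqueue M → queue [T, R, J, H, D, G, P, B, C, M]
Visit T → queue [R, J, H, D, G, P, B, C, M]
Visit R → queue [J, H, D, G, P, B, C, M]
Visit J → queue [H, D, G, P, B, C, M]
Visit H → queue [D, G, P, B, C, M]
Visit D → queue [G, P, B, C, M]
Visit G → queue [P, B, C, M]
Visit P → queue [B, C, M]
Visit B → queue [C, M]
Visit C → queue [M]
Visit M → queue []

K N L F E S Q O I A T R J H D G P B C M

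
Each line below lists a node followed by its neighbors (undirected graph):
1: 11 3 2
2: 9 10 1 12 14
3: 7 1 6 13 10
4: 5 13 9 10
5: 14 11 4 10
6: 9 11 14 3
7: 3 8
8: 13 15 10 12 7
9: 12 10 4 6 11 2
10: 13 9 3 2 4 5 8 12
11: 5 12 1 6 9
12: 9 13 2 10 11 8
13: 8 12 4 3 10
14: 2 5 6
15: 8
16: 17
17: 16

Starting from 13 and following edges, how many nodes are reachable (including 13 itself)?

BFS from 13 visits: 13, 3, 4, 8, 10, 12, 1, 6, 7, 5, 9, 15, 2, 11, 14
Reachable nodes: 15 of 17 total.

15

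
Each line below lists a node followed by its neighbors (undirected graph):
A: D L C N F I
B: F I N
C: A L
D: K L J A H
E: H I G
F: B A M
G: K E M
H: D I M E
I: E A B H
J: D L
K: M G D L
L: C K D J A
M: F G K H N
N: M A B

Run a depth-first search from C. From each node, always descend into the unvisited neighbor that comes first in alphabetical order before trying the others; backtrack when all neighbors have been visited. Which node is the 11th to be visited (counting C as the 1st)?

F

Visit C
C → A
A → D
D → H
H → E
E → G
G → K
K → L
L → J
K → M
M → F
F → B
B → I
B → N

Visit order: C, A, D, H, E, G, K, L, J, M, F, B, I, N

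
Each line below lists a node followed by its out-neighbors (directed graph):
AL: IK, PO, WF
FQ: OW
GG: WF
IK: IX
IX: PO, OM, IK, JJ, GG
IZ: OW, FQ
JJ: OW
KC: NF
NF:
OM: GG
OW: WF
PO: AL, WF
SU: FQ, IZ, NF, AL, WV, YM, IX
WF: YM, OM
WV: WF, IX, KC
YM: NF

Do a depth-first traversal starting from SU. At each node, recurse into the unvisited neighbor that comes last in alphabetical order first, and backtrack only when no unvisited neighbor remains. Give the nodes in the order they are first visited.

SU YM NF WV WF OM GG KC IX PO AL IK JJ OW IZ FQ

Visit SU
SU → YM
YM → NF
SU → WV
WV → WF
WF → OM
OM → GG
WV → KC
WV → IX
IX → PO
PO → AL
AL → IK
IX → JJ
JJ → OW
SU → IZ
IZ → FQ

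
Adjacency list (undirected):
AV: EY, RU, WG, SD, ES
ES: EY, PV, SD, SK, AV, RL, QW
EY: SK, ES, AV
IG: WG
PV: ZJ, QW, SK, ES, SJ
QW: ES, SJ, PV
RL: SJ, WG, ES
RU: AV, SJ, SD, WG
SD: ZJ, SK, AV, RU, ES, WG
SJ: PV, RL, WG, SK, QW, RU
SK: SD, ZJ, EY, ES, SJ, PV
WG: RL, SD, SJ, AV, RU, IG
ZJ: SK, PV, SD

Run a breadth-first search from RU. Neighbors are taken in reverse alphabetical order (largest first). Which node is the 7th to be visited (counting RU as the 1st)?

Visit RU; enqueue WG, SJ, SD, AV → queue [WG, SJ, SD, AV]
Visit WG; enqueue RL, IG → queue [SJ, SD, AV, RL, IG]
Visit SJ; enqueue SK, QW, PV → queue [SD, AV, RL, IG, SK, QW, PV]
Visit SD; enqueue ZJ, ES → queue [AV, RL, IG, SK, QW, PV, ZJ, ES]
Visit AV; enqueue EY → queue [RL, IG, SK, QW, PV, ZJ, ES, EY]
Visit RL → queue [IG, SK, QW, PV, ZJ, ES, EY]
Visit IG → queue [SK, QW, PV, ZJ, ES, EY]
Visit SK → queue [QW, PV, ZJ, ES, EY]
Visit QW → queue [PV, ZJ, ES, EY]
Visit PV → queue [ZJ, ES, EY]
Visit ZJ → queue [ES, EY]
Visit ES → queue [EY]
Visit EY → queue []

Visit order: RU, WG, SJ, SD, AV, RL, IG, SK, QW, PV, ZJ, ES, EY

IG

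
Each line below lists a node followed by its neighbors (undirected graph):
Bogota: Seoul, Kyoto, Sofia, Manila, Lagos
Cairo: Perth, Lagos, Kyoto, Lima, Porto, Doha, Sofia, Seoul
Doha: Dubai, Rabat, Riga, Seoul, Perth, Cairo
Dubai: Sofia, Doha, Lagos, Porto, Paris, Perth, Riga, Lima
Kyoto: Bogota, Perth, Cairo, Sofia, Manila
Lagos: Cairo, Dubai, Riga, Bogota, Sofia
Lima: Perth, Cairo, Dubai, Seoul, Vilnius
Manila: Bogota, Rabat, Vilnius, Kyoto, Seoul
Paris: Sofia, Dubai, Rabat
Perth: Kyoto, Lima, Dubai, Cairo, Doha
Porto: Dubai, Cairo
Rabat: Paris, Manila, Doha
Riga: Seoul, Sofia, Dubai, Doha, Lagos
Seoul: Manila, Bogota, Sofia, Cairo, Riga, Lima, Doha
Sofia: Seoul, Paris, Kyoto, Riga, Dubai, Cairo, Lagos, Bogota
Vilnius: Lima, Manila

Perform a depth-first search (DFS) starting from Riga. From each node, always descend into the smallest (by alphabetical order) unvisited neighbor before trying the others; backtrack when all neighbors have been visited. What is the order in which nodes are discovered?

Riga → Doha → Cairo → Kyoto → Bogota → Lagos → Dubai → Lima → Perth → Seoul → Manila → Rabat → Paris → Sofia → Vilnius → Porto

Visit Riga
Riga → Doha
Doha → Cairo
Cairo → Kyoto
Kyoto → Bogota
Bogota → Lagos
Lagos → Dubai
Dubai → Lima
Lima → Perth
Lima → Seoul
Seoul → Manila
Manila → Rabat
Rabat → Paris
Paris → Sofia
Manila → Vilnius
Dubai → Porto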